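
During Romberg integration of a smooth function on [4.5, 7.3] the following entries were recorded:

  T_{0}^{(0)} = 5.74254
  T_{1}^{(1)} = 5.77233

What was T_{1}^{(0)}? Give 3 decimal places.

5.765

From T_{1}^{(1)} = (4·T_{1}^{(0)} − T_{0}^{(0)})/3, solve for T_{1}^{(0)}:
4·T_{1}^{(0)} = 3·5.77233 + 5.74254 = 23.05953
T_{1}^{(0)} = 5.76488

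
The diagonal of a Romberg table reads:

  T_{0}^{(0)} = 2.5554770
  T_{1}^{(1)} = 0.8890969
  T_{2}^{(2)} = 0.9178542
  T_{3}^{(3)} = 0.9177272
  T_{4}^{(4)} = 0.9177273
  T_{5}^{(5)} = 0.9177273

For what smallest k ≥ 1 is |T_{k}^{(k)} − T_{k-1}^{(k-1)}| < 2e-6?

k = 4

|T_{1}^{(1)} − T_{0}^{(0)}| = 1.6663801 ≥ 2e-6
|T_{2}^{(2)} − T_{1}^{(1)}| = 0.0287573 ≥ 2e-6
|T_{3}^{(3)} − T_{2}^{(2)}| = 0.0001270 ≥ 2e-6
|T_{4}^{(4)} − T_{3}^{(3)}| = 0.0000001 < 2e-6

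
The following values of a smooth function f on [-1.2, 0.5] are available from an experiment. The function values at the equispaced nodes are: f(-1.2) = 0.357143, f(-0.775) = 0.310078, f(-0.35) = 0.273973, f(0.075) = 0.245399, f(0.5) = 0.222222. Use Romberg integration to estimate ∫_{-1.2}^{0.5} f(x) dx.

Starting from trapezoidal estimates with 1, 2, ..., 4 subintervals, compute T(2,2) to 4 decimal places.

0.4745

T(0,0) (trapezoid, 1 panel, h=1.7000): 0.492460
T(1,0) (trapezoid, 2 panels, h=0.8500): 0.479107
T(2,0) (trapezoid, 4 panels, h=0.4250): 0.475631
T(1,1) = 0.479107 + (0.479107 − 0.492460)/3 = 0.474656
T(2,1) = 0.475631 + (0.475631 − 0.479107)/3 = 0.474472
T(2,2) = 0.474472 + (0.474472 − 0.474656)/15 = 0.474460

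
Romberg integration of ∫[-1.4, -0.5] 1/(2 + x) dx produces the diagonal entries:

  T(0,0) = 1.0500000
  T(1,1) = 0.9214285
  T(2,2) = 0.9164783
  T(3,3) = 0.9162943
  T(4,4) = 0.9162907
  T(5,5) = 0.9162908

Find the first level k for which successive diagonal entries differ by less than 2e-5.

|T(1,1) − T(0,0)| = 0.1285715 ≥ 2e-5
|T(2,2) − T(1,1)| = 0.0049502 ≥ 2e-5
|T(3,3) − T(2,2)| = 0.0001840 ≥ 2e-5
|T(4,4) − T(3,3)| = 0.0000036 < 2e-5

k = 4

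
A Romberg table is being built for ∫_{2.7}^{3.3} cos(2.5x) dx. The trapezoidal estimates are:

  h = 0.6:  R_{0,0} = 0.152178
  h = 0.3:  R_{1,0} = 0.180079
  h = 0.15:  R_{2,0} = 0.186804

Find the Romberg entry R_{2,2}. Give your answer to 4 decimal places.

0.1890

Richardson extrapolation on the trapezoidal column (denominator 4−1=3):
R_{1,1} = 0.180079 + (0.180079 − 0.152178)/3 = 0.189379
R_{2,1} = (4·0.186804 − 0.180079) / 3 = 0.189046
R_{2,2} = (16·0.189046 − 0.189379) / 15 = 0.189024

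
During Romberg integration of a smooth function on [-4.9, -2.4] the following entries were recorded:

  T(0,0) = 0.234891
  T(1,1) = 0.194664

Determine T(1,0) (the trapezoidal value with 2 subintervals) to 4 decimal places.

From T(1,1) = (4·T(1,0) − T(0,0))/3, solve for T(1,0):
4·T(1,0) = 3·0.194664 + 0.234891 = 0.818883
T(1,0) = 0.204721

0.2047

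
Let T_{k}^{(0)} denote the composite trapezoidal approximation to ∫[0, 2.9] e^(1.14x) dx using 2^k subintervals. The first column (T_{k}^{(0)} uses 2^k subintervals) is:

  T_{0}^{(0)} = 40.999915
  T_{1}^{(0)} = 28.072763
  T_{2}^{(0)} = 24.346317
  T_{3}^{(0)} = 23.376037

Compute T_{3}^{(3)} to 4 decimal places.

23.0490

Richardson extrapolation on the trapezoidal column (denominator 4−1=3):
T_{1}^{(1)} = (4·28.072763 − 40.999915) / 3 = 23.763712
T_{2}^{(1)} = (4·24.346317 − 28.072763) / 3 = 23.104168
T_{3}^{(1)} = (4·23.376037 − 24.346317) / 3 = 23.052610
T_{2}^{(2)} = 23.104168 + (23.104168 − 23.763712)/15 = 23.060198
T_{3}^{(2)} = 23.052610 + (23.052610 − 23.104168)/15 = 23.049173
T_{3}^{(3)} = 23.049173 + (23.049173 − 23.060198)/63 = 23.048998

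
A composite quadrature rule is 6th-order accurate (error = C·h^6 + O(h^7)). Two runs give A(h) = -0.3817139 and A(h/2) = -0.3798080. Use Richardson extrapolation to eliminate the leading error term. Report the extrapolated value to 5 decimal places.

-0.37978

The leading error scales as h^6; refining by a factor of 2 reduces it by 2^6 = 64.
Extrapolated value = (64·A(h/2) − A(h)) / (64 − 1)
= (64·(-0.3798080) − (-0.3817139)) / 63
= -23.9259981 / 63 = -0.3797777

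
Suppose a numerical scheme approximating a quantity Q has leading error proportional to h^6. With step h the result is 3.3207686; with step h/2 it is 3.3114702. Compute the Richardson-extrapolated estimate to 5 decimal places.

Extrapolated value = (64·A(h/2) − A(h)) / (64 − 1)
= (64·3.3114702 − 3.3207686) / 63
= 208.6133242 / 63 = 3.3113226

3.31132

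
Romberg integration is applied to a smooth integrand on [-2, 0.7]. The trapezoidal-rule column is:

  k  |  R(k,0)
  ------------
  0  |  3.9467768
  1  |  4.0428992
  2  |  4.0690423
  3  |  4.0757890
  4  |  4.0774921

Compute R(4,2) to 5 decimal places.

R(3,1) = 4.0757890 + (4.0757890 − 4.0690423)/3 = 4.0780379
R(4,1) = 4.0774921 + (4.0774921 − 4.0757890)/3 = 4.0780598
R(4,2) = (16·4.0780598 − 4.0780379) / 15 = 4.0780613
(Column j=1 coincides with Simpson's rule on the same nodes.)

4.07806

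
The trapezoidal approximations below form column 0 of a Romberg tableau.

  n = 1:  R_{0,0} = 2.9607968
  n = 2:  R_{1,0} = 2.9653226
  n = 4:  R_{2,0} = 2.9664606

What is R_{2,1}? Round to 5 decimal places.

Richardson extrapolation on the trapezoidal column (denominator 4−1=3):
R_{2,1} = (4·2.9664606 − 2.9653226) / 3 = 2.9668399

2.96684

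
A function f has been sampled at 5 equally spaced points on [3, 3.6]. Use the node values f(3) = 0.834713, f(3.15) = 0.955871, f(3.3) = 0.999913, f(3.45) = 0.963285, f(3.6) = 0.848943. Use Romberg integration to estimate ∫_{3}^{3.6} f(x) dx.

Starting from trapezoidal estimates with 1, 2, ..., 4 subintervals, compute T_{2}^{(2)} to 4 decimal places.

0.5680

T_{0}^{(0)} (trapezoid, 1 panel, h=0.6000): 0.505097
T_{1}^{(0)} (trapezoid, 2 panels, h=0.3000): 0.552522
T_{2}^{(0)} (trapezoid, 4 panels, h=0.1500): 0.564135
T_{1}^{(1)} = 0.552522 + (0.552522 − 0.505097)/3 = 0.568330
T_{2}^{(1)} = 0.564135 + (0.564135 − 0.552522)/3 = 0.568006
T_{2}^{(2)} = 0.568006 + (0.568006 − 0.568330)/15 = 0.567984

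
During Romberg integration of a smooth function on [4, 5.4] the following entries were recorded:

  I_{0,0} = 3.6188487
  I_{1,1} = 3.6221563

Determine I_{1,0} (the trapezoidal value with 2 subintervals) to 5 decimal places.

3.62133

From I_{1,1} = (4·I_{1,0} − I_{0,0})/3, solve for I_{1,0}:
4·I_{1,0} = 3·3.6221563 + 3.6188487 = 14.4853176
I_{1,0} = 3.6213294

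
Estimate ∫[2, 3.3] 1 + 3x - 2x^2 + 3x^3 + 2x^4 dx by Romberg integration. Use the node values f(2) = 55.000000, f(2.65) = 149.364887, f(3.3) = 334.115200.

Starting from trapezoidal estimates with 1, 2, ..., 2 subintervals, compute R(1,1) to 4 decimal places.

R(0,0) (trapezoid, 1 panel, h=1.3000): 252.924880
R(1,0) (trapezoid, 2 panels, h=0.6500): 223.549617
R(1,1) = 223.549617 + (223.549617 − 252.924880)/3 = 213.757863

213.7579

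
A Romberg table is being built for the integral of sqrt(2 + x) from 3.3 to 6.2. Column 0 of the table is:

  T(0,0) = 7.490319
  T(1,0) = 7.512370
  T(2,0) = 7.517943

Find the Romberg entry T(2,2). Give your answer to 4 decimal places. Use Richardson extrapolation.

7.5198

Richardson extrapolation on the trapezoidal column (denominator 4−1=3):
T(1,1) = 7.512370 + (7.512370 − 7.490319)/3 = 7.519720
T(2,1) = (4·7.517943 − 7.512370) / 3 = 7.519801
T(2,2) = 7.519801 + (7.519801 − 7.519720)/15 = 7.519806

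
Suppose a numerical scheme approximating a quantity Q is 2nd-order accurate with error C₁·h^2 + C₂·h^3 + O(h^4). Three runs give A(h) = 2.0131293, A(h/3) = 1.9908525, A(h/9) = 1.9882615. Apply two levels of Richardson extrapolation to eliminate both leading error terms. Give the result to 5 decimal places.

1.98793

First eliminate the h^2 term (factor 3^2 = 9):
  B₁ = (9·1.9908525 − 2.0131293)/8 = 1.9880679
  B₂ = (9·1.9882615 − 1.9908525)/8 = 1.9879376
Then eliminate the h^3 term (factor 3^3 = 27):
  (27·1.9879376 − 1.9880679)/26 = 1.9879326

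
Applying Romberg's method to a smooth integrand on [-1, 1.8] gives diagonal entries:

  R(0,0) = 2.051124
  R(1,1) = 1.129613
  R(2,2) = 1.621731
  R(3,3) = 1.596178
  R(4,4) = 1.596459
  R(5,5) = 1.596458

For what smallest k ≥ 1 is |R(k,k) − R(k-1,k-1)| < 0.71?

|R(1,1) − R(0,0)| = 0.921511 ≥ 0.71
|R(2,2) − R(1,1)| = 0.492118 < 0.71

k = 2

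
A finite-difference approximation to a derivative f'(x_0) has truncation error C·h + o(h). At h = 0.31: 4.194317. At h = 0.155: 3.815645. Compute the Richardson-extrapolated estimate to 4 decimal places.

3.4370

The leading error scales as h; refining by a factor of 2 reduces it by 2^1 = 2.
Extrapolated value = (2·A(h/2) − A(h)) / (2 − 1)
= (2·3.815645 − 4.194317) / 1
= 3.436973 / 1 = 3.436973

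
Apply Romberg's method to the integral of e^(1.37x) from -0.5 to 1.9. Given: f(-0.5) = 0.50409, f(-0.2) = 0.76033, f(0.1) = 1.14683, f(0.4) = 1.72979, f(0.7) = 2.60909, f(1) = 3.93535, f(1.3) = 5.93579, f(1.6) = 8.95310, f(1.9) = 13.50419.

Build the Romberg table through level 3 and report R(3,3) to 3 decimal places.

R(0,0) (trapezoid, 1 panel, h=2.4000): 16.80994
R(1,0) (trapezoid, 2 panels, h=1.2000): 11.53588
R(2,0) (trapezoid, 4 panels, h=0.6000): 10.01751
R(3,0) (trapezoid, 8 panels, h=0.3000): 9.62233
R(1,1) = 11.53588 + (11.53588 − 16.80994)/3 = 9.77786
R(2,1) = 10.01751 + (10.01751 − 11.53588)/3 = 9.51139
R(3,1) = 9.62233 + (9.62233 − 10.01751)/3 = 9.49060
R(2,2) = 9.51139 + (9.51139 − 9.77786)/15 = 9.49363
R(3,2) = 9.49060 + (9.49060 − 9.51139)/15 = 9.48921
R(3,3) = 9.48921 + (9.48921 − 9.49363)/63 = 9.48914

9.489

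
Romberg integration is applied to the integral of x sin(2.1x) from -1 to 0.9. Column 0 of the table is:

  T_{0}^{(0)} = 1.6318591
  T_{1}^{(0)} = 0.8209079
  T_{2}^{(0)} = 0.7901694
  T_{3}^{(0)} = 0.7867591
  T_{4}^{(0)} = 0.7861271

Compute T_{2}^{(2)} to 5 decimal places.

0.79521

T_{1}^{(1)} = 0.8209079 + (0.8209079 − 1.6318591)/3 = 0.5505908
T_{2}^{(1)} = (4·0.7901694 − 0.8209079) / 3 = 0.7799232
T_{2}^{(2)} = 0.7799232 + (0.7799232 − 0.5505908)/15 = 0.7952120
(Column j=1 coincides with Simpson's rule on the same nodes.)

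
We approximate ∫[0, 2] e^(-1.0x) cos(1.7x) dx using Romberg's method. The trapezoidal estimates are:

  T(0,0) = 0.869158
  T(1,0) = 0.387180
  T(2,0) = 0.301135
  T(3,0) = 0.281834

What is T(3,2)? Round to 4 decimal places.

T(2,1) = 0.301135 + (0.301135 − 0.387180)/3 = 0.272453
T(3,1) = (4·0.281834 − 0.301135) / 3 = 0.275400
T(3,2) = (16·0.275400 − 0.272453) / 15 = 0.275596

0.2756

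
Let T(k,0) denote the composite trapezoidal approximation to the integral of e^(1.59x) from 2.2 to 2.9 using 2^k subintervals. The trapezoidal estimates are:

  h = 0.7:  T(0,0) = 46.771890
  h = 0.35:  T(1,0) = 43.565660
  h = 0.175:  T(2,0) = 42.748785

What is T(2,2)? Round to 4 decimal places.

42.4751

Richardson extrapolation on the trapezoidal column (denominator 4−1=3):
T(1,1) = 43.565660 + (43.565660 − 46.771890)/3 = 42.496917
T(2,1) = 42.748785 + (42.748785 − 43.565660)/3 = 42.476493
T(2,2) = 42.476493 + (42.476493 − 42.496917)/15 = 42.475131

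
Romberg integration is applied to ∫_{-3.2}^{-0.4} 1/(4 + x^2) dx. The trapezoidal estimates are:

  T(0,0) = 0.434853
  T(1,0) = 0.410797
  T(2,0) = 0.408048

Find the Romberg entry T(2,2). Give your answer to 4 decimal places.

Richardson extrapolation on the trapezoidal column (denominator 4−1=3):
T(1,1) = (4·0.410797 − 0.434853) / 3 = 0.402778
T(2,1) = (4·0.408048 − 0.410797) / 3 = 0.407132
T(2,2) = (16·0.407132 − 0.402778) / 15 = 0.407422

0.4074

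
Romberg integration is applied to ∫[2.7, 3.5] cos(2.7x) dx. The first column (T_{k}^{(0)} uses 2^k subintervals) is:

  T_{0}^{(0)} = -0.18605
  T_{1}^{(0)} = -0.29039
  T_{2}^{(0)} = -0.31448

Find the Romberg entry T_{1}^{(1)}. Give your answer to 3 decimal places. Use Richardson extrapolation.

Richardson extrapolation on the trapezoidal column (denominator 4−1=3):
T_{1}^{(1)} = -0.29039 + (-0.29039 − (-0.18605))/3 = -0.32517
(Column j=1 coincides with Simpson's rule on the same nodes.)

-0.325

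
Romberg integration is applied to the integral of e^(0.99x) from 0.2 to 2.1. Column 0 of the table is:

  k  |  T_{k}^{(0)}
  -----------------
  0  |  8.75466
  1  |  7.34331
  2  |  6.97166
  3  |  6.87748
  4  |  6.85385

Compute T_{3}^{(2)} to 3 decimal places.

Richardson extrapolation on the trapezoidal column (denominator 4−1=3):
T_{2}^{(1)} = 6.97166 + (6.97166 − 7.34331)/3 = 6.84778
T_{3}^{(1)} = (4·6.87748 − 6.97166) / 3 = 6.84609
T_{3}^{(2)} = 6.84609 + (6.84609 − 6.84778)/15 = 6.84598

6.846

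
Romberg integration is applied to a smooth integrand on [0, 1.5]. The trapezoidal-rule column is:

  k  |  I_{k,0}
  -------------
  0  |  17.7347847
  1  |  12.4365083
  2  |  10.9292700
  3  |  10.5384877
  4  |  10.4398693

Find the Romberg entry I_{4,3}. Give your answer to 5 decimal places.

10.40691

Richardson extrapolation on the trapezoidal column (denominator 4−1=3):
I_{2,1} = 10.9292700 + (10.9292700 − 12.4365083)/3 = 10.4268572
I_{3,1} = 10.5384877 + (10.5384877 − 10.9292700)/3 = 10.4082269
I_{4,1} = 10.4398693 + (10.4398693 − 10.5384877)/3 = 10.4069965
I_{3,2} = 10.4082269 + (10.4082269 − 10.4268572)/15 = 10.4069849
I_{4,2} = (16·10.4069965 − 10.4082269) / 15 = 10.4069145
I_{4,3} = (64·10.4069145 − 10.4069849) / 63 = 10.4069134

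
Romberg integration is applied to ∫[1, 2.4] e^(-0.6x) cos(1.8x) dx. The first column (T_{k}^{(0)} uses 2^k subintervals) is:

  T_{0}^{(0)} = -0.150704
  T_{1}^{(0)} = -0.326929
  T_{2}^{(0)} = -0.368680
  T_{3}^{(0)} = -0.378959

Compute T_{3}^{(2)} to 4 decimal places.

-0.3824

T_{2}^{(1)} = -0.368680 + (-0.368680 − (-0.326929))/3 = -0.382597
T_{3}^{(1)} = -0.378959 + (-0.378959 − (-0.368680))/3 = -0.382385
T_{3}^{(2)} = -0.382385 + (-0.382385 − (-0.382597))/15 = -0.382371
(Column j=1 coincides with Simpson's rule on the same nodes.)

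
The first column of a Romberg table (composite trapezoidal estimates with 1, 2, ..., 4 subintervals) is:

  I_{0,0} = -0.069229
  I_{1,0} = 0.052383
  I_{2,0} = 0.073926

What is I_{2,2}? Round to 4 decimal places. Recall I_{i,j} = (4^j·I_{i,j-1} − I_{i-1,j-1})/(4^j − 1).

0.0803

I_{1,1} = (4·0.052383 − (-0.069229)) / 3 = 0.092920
I_{2,1} = (4·0.073926 − 0.052383) / 3 = 0.081107
I_{2,2} = (16·0.081107 − 0.092920) / 15 = 0.080319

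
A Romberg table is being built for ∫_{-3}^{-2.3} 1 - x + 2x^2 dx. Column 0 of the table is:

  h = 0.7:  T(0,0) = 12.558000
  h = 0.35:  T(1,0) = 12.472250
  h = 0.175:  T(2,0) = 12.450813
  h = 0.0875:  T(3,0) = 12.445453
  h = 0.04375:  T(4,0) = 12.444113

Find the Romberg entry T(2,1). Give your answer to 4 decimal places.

Richardson extrapolation on the trapezoidal column (denominator 4−1=3):
T(2,1) = 12.450813 + (12.450813 − 12.472250)/3 = 12.443667

12.4437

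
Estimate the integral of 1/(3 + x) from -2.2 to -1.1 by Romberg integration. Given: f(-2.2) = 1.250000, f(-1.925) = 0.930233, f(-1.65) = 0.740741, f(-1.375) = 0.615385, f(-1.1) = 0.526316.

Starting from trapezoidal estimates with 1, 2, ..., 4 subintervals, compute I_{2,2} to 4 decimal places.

0.8651

I_{0,0} (trapezoid, 1 panel, h=1.1000): 0.976974
I_{1,0} (trapezoid, 2 panels, h=0.5500): 0.895894
I_{2,0} (trapezoid, 4 panels, h=0.2750): 0.872992
I_{1,1} = 0.895894 + (0.895894 − 0.976974)/3 = 0.868867
I_{2,1} = 0.872992 + (0.872992 − 0.895894)/3 = 0.865358
I_{2,2} = 0.865358 + (0.865358 − 0.868867)/15 = 0.865124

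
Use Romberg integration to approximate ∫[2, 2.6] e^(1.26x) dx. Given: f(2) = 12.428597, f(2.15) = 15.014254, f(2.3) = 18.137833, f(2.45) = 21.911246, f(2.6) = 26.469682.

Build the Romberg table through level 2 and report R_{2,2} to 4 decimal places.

11.1437

R_{0,0} (trapezoid, 1 panel, h=0.6000): 11.669484
R_{1,0} (trapezoid, 2 panels, h=0.3000): 11.276092
R_{2,0} (trapezoid, 4 panels, h=0.1500): 11.176871
R_{1,1} = 11.276092 + (11.276092 − 11.669484)/3 = 11.144961
R_{2,1} = 11.176871 + (11.176871 − 11.276092)/3 = 11.143797
R_{2,2} = 11.143797 + (11.143797 − 11.144961)/15 = 11.143719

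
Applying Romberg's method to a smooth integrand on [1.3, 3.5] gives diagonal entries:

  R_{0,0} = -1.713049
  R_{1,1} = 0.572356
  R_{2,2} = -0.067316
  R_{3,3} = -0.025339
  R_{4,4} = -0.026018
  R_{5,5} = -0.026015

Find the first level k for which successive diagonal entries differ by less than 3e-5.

|R_{1,1} − R_{0,0}| = 2.285405 ≥ 3e-5
|R_{2,2} − R_{1,1}| = 0.639672 ≥ 3e-5
|R_{3,3} − R_{2,2}| = 0.041977 ≥ 3e-5
|R_{4,4} − R_{3,3}| = 0.000679 ≥ 3e-5
|R_{5,5} − R_{4,4}| = 0.000003 < 3e-5

k = 5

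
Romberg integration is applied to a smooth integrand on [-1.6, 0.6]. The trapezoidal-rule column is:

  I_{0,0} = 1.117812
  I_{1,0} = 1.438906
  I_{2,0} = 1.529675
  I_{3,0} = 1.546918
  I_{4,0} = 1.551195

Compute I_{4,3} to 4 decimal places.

I_{2,1} = 1.529675 + (1.529675 − 1.438906)/3 = 1.559931
I_{3,1} = 1.546918 + (1.546918 − 1.529675)/3 = 1.552666
I_{4,1} = 1.551195 + (1.551195 − 1.546918)/3 = 1.552621
I_{3,2} = 1.552666 + (1.552666 − 1.559931)/15 = 1.552182
I_{4,2} = 1.552621 + (1.552621 − 1.552666)/15 = 1.552618
I_{4,3} = 1.552618 + (1.552618 − 1.552182)/63 = 1.552625
(Column j=1 coincides with Simpson's rule on the same nodes.)

1.5526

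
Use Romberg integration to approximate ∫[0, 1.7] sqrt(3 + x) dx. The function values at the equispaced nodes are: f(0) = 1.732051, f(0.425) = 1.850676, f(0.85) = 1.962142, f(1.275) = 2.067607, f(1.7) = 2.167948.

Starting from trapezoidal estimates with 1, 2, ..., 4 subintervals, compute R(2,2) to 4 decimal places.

R(0,0) (trapezoid, 1 panel, h=1.7000): 3.314999
R(1,0) (trapezoid, 2 panels, h=0.8500): 3.325320
R(2,0) (trapezoid, 4 panels, h=0.4250): 3.327930
R(1,1) = 3.325320 + (3.325320 − 3.314999)/3 = 3.328760
R(2,1) = 3.327930 + (3.327930 − 3.325320)/3 = 3.328800
R(2,2) = 3.328800 + (3.328800 − 3.328760)/15 = 3.328803

3.3288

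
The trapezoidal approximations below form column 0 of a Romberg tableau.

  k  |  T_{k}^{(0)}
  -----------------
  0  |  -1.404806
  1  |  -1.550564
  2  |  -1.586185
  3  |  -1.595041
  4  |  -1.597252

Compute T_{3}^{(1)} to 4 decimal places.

-1.5980

Richardson extrapolation on the trapezoidal column (denominator 4−1=3):
T_{3}^{(1)} = -1.595041 + (-1.595041 − (-1.586185))/3 = -1.597993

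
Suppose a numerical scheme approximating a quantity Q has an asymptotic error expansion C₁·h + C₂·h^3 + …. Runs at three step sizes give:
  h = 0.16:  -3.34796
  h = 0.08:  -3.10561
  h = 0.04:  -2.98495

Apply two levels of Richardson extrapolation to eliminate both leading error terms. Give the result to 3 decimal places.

First eliminate the h term (factor 2^1 = 2):
  B₁ = (2·(-3.10561) − (-3.34796))/1 = -2.86326
  B₂ = (2·(-2.98495) − (-3.10561))/1 = -2.86429
Then eliminate the h^3 term (factor 2^3 = 8):
  (8·(-2.86429) − (-2.86326))/7 = -2.86444

-2.864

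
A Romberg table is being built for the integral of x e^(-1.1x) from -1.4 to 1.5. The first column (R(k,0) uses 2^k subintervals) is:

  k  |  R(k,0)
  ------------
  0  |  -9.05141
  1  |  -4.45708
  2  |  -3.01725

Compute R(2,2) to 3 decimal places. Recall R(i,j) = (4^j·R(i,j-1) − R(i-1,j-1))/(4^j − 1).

-2.511

Richardson extrapolation on the trapezoidal column (denominator 4−1=3):
R(1,1) = (4·(-4.45708) − (-9.05141)) / 3 = -2.92564
R(2,1) = (4·(-3.01725) − (-4.45708)) / 3 = -2.53731
R(2,2) = -2.53731 + (-2.53731 − (-2.92564))/15 = -2.51142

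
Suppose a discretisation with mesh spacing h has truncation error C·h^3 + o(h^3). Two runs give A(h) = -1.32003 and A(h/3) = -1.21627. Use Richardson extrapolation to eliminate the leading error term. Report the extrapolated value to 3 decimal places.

-1.212

Extrapolated value = (27·A(h/3) − A(h)) / (27 − 1)
= (27·(-1.21627) − (-1.32003)) / 26
= -31.51926 / 26 = -1.21228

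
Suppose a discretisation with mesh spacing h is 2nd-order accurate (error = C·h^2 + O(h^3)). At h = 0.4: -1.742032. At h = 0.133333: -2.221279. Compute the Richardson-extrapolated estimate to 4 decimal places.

-2.2812

Extrapolated value = (9·A(h/3) − A(h)) / (9 − 1)
= (9·(-2.221279) − (-1.742032)) / 8
= -18.249479 / 8 = -2.281185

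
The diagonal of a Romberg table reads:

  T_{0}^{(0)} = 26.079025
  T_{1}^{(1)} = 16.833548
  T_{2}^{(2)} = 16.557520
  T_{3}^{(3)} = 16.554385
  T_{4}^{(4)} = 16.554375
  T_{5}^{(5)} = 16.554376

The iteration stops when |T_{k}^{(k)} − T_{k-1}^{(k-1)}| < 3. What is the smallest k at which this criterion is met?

k = 2

|T_{1}^{(1)} − T_{0}^{(0)}| = 9.245477 ≥ 3
|T_{2}^{(2)} − T_{1}^{(1)}| = 0.276028 < 3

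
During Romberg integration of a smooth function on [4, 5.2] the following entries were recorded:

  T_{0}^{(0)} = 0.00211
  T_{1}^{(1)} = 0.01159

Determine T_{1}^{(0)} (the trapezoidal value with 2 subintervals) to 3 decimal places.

0.009

From T_{1}^{(1)} = (4·T_{1}^{(0)} − T_{0}^{(0)})/3, solve for T_{1}^{(0)}:
4·T_{1}^{(0)} = 3·0.01159 + 0.00211 = 0.03688
T_{1}^{(0)} = 0.00922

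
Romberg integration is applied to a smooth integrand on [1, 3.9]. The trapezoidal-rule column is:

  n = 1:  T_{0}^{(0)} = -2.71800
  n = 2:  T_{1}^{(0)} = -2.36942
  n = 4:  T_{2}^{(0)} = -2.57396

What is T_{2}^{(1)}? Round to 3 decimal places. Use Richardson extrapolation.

Richardson extrapolation on the trapezoidal column (denominator 4−1=3):
T_{2}^{(1)} = -2.57396 + (-2.57396 − (-2.36942))/3 = -2.64214
(Column j=1 coincides with Simpson's rule on the same nodes.)

-2.642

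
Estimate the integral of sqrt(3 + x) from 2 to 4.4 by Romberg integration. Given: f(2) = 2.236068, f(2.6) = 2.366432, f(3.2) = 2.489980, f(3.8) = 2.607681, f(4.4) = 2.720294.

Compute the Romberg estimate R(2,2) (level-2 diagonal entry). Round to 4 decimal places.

5.9666

R(0,0) (trapezoid, 1 panel, h=2.4000): 5.947634
R(1,0) (trapezoid, 2 panels, h=1.2000): 5.961793
R(2,0) (trapezoid, 4 panels, h=0.6000): 5.965364
R(1,1) = 5.961793 + (5.961793 − 5.947634)/3 = 5.966513
R(2,1) = 5.965364 + (5.965364 − 5.961793)/3 = 5.966554
R(2,2) = 5.966554 + (5.966554 − 5.966513)/15 = 5.966557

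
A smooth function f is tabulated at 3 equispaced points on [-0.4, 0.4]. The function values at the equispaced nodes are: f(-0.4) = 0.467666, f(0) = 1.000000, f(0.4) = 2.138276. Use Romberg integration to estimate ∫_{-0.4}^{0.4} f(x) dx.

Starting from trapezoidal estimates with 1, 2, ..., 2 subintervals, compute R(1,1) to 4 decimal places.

0.8808

R(0,0) (trapezoid, 1 panel, h=0.8000): 1.042377
R(1,0) (trapezoid, 2 panels, h=0.4000): 0.921188
R(1,1) = 0.921188 + (0.921188 − 1.042377)/3 = 0.880792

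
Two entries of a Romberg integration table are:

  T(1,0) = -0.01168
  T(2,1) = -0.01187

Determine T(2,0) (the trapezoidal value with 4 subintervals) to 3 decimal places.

From T(2,1) = (4·T(2,0) − T(1,0))/3, solve for T(2,0):
4·T(2,0) = 3·(-0.01187) + (-0.01168) = -0.04729
T(2,0) = -0.01182

-0.012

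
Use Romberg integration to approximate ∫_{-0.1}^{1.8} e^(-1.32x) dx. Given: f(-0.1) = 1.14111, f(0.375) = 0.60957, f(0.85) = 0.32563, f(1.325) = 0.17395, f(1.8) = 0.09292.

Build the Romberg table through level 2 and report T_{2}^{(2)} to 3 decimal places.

0.794

T_{0}^{(0)} (trapezoid, 1 panel, h=1.9000): 1.17233
T_{1}^{(0)} (trapezoid, 2 panels, h=0.9500): 0.89551
T_{2}^{(0)} (trapezoid, 4 panels, h=0.4750): 0.81993
T_{1}^{(1)} = 0.89551 + (0.89551 − 1.17233)/3 = 0.80324
T_{2}^{(1)} = 0.81993 + (0.81993 − 0.89551)/3 = 0.79474
T_{2}^{(2)} = 0.79474 + (0.79474 − 0.80324)/15 = 0.79417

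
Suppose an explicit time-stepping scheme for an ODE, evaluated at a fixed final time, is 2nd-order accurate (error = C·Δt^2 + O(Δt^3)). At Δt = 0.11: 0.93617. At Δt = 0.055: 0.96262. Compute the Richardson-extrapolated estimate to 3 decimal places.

Extrapolated value = (4·A(Δt/2) − A(Δt)) / (4 − 1)
= (4·0.96262 − 0.93617) / 3
= 2.91431 / 3 = 0.97144

0.971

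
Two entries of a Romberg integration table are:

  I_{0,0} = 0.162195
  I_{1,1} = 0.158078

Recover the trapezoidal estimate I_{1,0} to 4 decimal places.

0.1591

From I_{1,1} = (4·I_{1,0} − I_{0,0})/3, solve for I_{1,0}:
4·I_{1,0} = 3·0.158078 + 0.162195 = 0.636429
I_{1,0} = 0.159107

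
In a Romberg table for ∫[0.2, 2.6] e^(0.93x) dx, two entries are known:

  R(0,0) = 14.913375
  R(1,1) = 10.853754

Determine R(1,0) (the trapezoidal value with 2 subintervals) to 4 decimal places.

From R(1,1) = (4·R(1,0) − R(0,0))/3, solve for R(1,0):
4·R(1,0) = 3·10.853754 + 14.913375 = 47.474637
R(1,0) = 11.868659

11.8687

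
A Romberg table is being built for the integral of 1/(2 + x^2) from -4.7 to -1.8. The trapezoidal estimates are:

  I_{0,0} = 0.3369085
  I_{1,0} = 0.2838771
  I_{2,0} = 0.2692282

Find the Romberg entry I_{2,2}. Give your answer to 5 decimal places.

0.26422

Richardson extrapolation on the trapezoidal column (denominator 4−1=3):
I_{1,1} = 0.2838771 + (0.2838771 − 0.3369085)/3 = 0.2662000
I_{2,1} = 0.2692282 + (0.2692282 − 0.2838771)/3 = 0.2643452
I_{2,2} = 0.2643452 + (0.2643452 − 0.2662000)/15 = 0.2642215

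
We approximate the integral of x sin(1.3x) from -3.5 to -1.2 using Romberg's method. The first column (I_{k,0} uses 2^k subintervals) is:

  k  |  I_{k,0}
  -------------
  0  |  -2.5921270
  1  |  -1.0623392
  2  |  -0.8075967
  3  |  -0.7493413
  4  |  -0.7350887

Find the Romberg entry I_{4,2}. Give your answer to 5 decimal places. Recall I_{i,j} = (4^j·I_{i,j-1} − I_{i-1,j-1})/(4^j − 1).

-0.73037

Richardson extrapolation on the trapezoidal column (denominator 4−1=3):
I_{3,1} = (4·(-0.7493413) − (-0.8075967)) / 3 = -0.7299228
I_{4,1} = (4·(-0.7350887) − (-0.7493413)) / 3 = -0.7303378
I_{4,2} = -0.7303378 + (-0.7303378 − (-0.7299228))/15 = -0.7303655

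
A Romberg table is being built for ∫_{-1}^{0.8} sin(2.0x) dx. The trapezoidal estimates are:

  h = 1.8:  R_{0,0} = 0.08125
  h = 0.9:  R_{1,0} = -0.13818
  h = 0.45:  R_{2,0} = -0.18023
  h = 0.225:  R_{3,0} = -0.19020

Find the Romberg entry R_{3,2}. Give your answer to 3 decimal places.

-0.193

Richardson extrapolation on the trapezoidal column (denominator 4−1=3):
R_{2,1} = (4·(-0.18023) − (-0.13818)) / 3 = -0.19425
R_{3,1} = (4·(-0.19020) − (-0.18023)) / 3 = -0.19352
R_{3,2} = (16·(-0.19352) − (-0.19425)) / 15 = -0.19347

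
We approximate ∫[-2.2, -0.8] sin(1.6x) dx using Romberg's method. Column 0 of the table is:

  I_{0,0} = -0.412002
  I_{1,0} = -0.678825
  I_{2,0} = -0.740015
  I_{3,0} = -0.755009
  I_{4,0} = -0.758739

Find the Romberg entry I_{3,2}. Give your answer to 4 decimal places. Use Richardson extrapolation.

I_{2,1} = -0.740015 + (-0.740015 − (-0.678825))/3 = -0.760412
I_{3,1} = -0.755009 + (-0.755009 − (-0.740015))/3 = -0.760007
I_{3,2} = (16·(-0.760007) − (-0.760412)) / 15 = -0.759980

-0.7600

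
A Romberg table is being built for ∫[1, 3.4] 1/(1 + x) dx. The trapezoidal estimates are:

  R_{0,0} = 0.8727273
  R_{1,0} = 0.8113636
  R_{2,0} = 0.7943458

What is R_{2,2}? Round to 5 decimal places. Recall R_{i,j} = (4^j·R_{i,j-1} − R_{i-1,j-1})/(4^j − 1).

0.78852

Richardson extrapolation on the trapezoidal column (denominator 4−1=3):
R_{1,1} = 0.8113636 + (0.8113636 − 0.8727273)/3 = 0.7909090
R_{2,1} = 0.7943458 + (0.7943458 − 0.8113636)/3 = 0.7886732
R_{2,2} = (16·0.7886732 − 0.7909090) / 15 = 0.7885241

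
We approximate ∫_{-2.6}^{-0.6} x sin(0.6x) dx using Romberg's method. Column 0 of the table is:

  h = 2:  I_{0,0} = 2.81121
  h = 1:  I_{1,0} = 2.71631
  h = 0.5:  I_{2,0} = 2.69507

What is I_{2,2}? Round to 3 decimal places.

Richardson extrapolation on the trapezoidal column (denominator 4−1=3):
I_{1,1} = 2.71631 + (2.71631 − 2.81121)/3 = 2.68468
I_{2,1} = 2.69507 + (2.69507 − 2.71631)/3 = 2.68799
I_{2,2} = (16·2.68799 − 2.68468) / 15 = 2.68821

2.688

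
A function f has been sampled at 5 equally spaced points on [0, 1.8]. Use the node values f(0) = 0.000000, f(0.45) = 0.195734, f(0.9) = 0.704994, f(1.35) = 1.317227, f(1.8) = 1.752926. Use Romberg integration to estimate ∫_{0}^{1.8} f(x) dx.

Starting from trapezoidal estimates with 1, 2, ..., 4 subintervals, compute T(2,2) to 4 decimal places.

T(0,0) (trapezoid, 1 panel, h=1.8000): 1.577633
T(1,0) (trapezoid, 2 panels, h=0.9000): 1.423311
T(2,0) (trapezoid, 4 panels, h=0.4500): 1.392488
T(1,1) = 1.423311 + (1.423311 − 1.577633)/3 = 1.371870
T(2,1) = 1.392488 + (1.392488 − 1.423311)/3 = 1.382214
T(2,2) = 1.382214 + (1.382214 − 1.371870)/15 = 1.382904

1.3829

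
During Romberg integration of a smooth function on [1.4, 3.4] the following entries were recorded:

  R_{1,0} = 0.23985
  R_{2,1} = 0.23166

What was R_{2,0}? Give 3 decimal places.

0.234

From R_{2,1} = (4·R_{2,0} − R_{1,0})/3, solve for R_{2,0}:
4·R_{2,0} = 3·0.23166 + 0.23985 = 0.93483
R_{2,0} = 0.23371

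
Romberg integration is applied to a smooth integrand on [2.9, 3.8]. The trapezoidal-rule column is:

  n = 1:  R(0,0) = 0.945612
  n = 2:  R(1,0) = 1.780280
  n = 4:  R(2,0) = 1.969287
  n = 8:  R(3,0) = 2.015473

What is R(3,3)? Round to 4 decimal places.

R(1,1) = 1.780280 + (1.780280 − 0.945612)/3 = 2.058503
R(2,1) = (4·1.969287 − 1.780280) / 3 = 2.032289
R(3,1) = 2.015473 + (2.015473 − 1.969287)/3 = 2.030868
R(2,2) = 2.032289 + (2.032289 − 2.058503)/15 = 2.030541
R(3,2) = 2.030868 + (2.030868 − 2.032289)/15 = 2.030773
R(3,3) = 2.030773 + (2.030773 − 2.030541)/63 = 2.030777

2.0308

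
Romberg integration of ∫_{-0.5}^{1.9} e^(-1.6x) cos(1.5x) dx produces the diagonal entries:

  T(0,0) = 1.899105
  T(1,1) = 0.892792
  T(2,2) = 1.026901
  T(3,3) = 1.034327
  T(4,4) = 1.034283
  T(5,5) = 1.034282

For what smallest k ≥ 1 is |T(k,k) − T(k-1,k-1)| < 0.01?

k = 3

|T(1,1) − T(0,0)| = 1.006313 ≥ 0.01
|T(2,2) − T(1,1)| = 0.134109 ≥ 0.01
|T(3,3) − T(2,2)| = 0.007426 < 0.01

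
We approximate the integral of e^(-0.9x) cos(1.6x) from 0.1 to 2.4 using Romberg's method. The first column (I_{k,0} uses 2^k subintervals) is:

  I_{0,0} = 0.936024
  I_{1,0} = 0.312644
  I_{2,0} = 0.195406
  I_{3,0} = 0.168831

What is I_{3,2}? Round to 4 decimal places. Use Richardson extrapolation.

0.1602

Richardson extrapolation on the trapezoidal column (denominator 4−1=3):
I_{2,1} = (4·0.195406 − 0.312644) / 3 = 0.156327
I_{3,1} = 0.168831 + (0.168831 − 0.195406)/3 = 0.159973
I_{3,2} = 0.159973 + (0.159973 − 0.156327)/15 = 0.160216
(Column j=1 coincides with Simpson's rule on the same nodes.)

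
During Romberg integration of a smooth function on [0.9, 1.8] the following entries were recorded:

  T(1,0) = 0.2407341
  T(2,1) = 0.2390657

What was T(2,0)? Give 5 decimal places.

From T(2,1) = (4·T(2,0) − T(1,0))/3, solve for T(2,0):
4·T(2,0) = 3·0.2390657 + 0.2407341 = 0.9579312
T(2,0) = 0.2394828

0.23948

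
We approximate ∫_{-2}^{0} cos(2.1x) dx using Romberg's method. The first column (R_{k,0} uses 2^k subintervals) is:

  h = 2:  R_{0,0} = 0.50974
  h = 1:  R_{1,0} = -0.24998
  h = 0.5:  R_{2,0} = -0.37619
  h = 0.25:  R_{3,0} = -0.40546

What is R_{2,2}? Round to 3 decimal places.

-0.413

R_{1,1} = (4·(-0.24998) − 0.50974) / 3 = -0.50322
R_{2,1} = -0.37619 + (-0.37619 − (-0.24998))/3 = -0.41826
R_{2,2} = (16·(-0.41826) − (-0.50322)) / 15 = -0.41260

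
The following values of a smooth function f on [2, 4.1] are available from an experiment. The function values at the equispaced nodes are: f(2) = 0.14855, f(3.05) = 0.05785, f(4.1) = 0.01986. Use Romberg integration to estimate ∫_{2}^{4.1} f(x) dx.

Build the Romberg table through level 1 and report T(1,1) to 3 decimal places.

0.140

T(0,0) (trapezoid, 1 panel, h=2.1000): 0.17683
T(1,0) (trapezoid, 2 panels, h=1.0500): 0.14916
T(1,1) = 0.14916 + (0.14916 − 0.17683)/3 = 0.13994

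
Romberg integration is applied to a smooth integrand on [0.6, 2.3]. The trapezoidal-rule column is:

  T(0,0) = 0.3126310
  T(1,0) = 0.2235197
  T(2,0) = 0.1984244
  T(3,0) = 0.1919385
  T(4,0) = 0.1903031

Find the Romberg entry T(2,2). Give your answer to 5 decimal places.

Richardson extrapolation on the trapezoidal column (denominator 4−1=3):
T(1,1) = (4·0.2235197 − 0.3126310) / 3 = 0.1938159
T(2,1) = 0.1984244 + (0.1984244 − 0.2235197)/3 = 0.1900593
T(2,2) = 0.1900593 + (0.1900593 − 0.1938159)/15 = 0.1898089

0.18981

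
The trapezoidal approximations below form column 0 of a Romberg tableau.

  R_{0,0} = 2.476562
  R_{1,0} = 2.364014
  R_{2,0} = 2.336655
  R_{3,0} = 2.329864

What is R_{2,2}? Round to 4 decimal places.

2.3276

Richardson extrapolation on the trapezoidal column (denominator 4−1=3):
R_{1,1} = 2.364014 + (2.364014 − 2.476562)/3 = 2.326498
R_{2,1} = (4·2.336655 − 2.364014) / 3 = 2.327535
R_{2,2} = 2.327535 + (2.327535 − 2.326498)/15 = 2.327604
(Column j=1 coincides with Simpson's rule on the same nodes.)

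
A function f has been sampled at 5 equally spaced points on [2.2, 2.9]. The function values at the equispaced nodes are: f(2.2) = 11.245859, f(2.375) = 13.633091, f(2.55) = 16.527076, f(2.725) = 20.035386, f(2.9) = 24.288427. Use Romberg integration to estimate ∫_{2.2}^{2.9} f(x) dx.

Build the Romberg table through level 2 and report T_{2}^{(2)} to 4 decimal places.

T_{0}^{(0)} (trapezoid, 1 panel, h=0.7000): 12.437000
T_{1}^{(0)} (trapezoid, 2 panels, h=0.3500): 12.002977
T_{2}^{(0)} (trapezoid, 4 panels, h=0.1750): 11.893472
T_{1}^{(1)} = 12.002977 + (12.002977 − 12.437000)/3 = 11.858303
T_{2}^{(1)} = 11.893472 + (11.893472 − 12.002977)/3 = 11.856970
T_{2}^{(2)} = 11.856970 + (11.856970 − 11.858303)/15 = 11.856881

11.8569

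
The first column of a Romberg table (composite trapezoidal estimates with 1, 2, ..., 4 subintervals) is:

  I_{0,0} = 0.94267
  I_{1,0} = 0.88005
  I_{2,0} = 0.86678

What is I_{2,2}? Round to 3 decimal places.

Richardson extrapolation on the trapezoidal column (denominator 4−1=3):
I_{1,1} = 0.88005 + (0.88005 − 0.94267)/3 = 0.85918
I_{2,1} = (4·0.86678 − 0.88005) / 3 = 0.86236
I_{2,2} = 0.86236 + (0.86236 − 0.85918)/15 = 0.86257

0.863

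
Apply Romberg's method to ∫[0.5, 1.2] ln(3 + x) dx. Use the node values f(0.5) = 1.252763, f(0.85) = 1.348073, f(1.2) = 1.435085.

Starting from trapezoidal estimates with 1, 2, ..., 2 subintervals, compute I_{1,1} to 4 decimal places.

I_{0,0} (trapezoid, 1 panel, h=0.7000): 0.940747
I_{1,0} (trapezoid, 2 panels, h=0.3500): 0.942199
I_{1,1} = 0.942199 + (0.942199 − 0.940747)/3 = 0.942683

0.9427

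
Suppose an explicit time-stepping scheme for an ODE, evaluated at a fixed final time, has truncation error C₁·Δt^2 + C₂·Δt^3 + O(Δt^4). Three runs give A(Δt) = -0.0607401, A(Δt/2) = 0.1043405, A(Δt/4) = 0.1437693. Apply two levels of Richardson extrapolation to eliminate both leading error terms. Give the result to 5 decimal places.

0.15656

First eliminate the Δt^2 term (factor 2^2 = 4):
  B₁ = (4·0.1043405 − (-0.0607401))/3 = 0.1593674
  B₂ = (4·0.1437693 − 0.1043405)/3 = 0.1569122
Then eliminate the Δt^3 term (factor 2^3 = 8):
  (8·0.1569122 − 0.1593674)/7 = 0.1565615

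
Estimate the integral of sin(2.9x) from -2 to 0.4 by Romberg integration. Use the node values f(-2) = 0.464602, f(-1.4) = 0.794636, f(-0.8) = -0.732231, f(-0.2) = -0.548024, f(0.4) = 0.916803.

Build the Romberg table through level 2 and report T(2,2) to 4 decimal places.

T(0,0) (trapezoid, 1 panel, h=2.4000): 1.657686
T(1,0) (trapezoid, 2 panels, h=1.2000): -0.049834
T(2,0) (trapezoid, 4 panels, h=0.6000): 0.123050
T(1,1) = -0.049834 + (-0.049834 − 1.657686)/3 = -0.619007
T(2,1) = 0.123050 + (0.123050 − (-0.049834))/3 = 0.180678
T(2,2) = 0.180678 + (0.180678 − (-0.619007))/15 = 0.233990

0.2340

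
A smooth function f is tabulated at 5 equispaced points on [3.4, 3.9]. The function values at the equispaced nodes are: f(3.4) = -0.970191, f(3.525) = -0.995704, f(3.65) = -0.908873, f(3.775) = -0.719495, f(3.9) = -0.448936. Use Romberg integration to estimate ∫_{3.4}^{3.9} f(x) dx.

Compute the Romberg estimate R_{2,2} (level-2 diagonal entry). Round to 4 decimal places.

R_{0,0} (trapezoid, 1 panel, h=0.5000): -0.354782
R_{1,0} (trapezoid, 2 panels, h=0.2500): -0.404609
R_{2,0} (trapezoid, 4 panels, h=0.1250): -0.416704
R_{1,1} = -0.404609 + (-0.404609 − (-0.354782))/3 = -0.421218
R_{2,1} = -0.416704 + (-0.416704 − (-0.404609))/3 = -0.420736
R_{2,2} = -0.420736 + (-0.420736 − (-0.421218))/15 = -0.420704

-0.4207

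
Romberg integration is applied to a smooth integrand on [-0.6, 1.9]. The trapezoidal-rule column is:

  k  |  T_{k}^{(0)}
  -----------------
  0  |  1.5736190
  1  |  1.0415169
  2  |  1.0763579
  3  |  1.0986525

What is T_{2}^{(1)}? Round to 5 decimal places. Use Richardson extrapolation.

T_{2}^{(1)} = 1.0763579 + (1.0763579 − 1.0415169)/3 = 1.0879716

1.08797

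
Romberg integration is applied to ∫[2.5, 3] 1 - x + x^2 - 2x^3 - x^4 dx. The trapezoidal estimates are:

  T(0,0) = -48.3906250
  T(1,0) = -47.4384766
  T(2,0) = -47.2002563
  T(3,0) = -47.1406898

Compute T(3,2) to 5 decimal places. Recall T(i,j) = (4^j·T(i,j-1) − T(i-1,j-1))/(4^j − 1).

T(2,1) = (4·(-47.2002563) − (-47.4384766)) / 3 = -47.1208495
T(3,1) = (4·(-47.1406898) − (-47.2002563)) / 3 = -47.1208343
T(3,2) = -47.1208343 + (-47.1208343 − (-47.1208495))/15 = -47.1208333
(Column j=1 coincides with Simpson's rule on the same nodes.)

-47.12083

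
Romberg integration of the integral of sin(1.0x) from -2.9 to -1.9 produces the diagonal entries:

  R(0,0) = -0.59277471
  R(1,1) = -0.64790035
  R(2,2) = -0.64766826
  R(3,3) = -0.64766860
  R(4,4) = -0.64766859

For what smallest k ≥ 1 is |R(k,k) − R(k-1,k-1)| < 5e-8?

k = 4

|R(1,1) − R(0,0)| = 0.05512564 ≥ 5e-8
|R(2,2) − R(1,1)| = 0.00023209 ≥ 5e-8
|R(3,3) − R(2,2)| = 0.00000034 ≥ 5e-8
|R(4,4) − R(3,3)| = 0.00000001 < 5e-8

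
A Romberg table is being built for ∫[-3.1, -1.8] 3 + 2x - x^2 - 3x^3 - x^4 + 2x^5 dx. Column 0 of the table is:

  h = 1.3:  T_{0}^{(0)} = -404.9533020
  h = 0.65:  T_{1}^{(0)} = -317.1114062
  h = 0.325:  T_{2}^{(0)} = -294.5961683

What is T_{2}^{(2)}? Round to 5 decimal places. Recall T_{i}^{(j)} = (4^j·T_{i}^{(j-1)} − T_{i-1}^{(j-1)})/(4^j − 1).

T_{1}^{(1)} = (4·(-317.1114062) − (-404.9533020)) / 3 = -287.8307743
T_{2}^{(1)} = -294.5961683 + (-294.5961683 − (-317.1114062))/3 = -287.0910890
T_{2}^{(2)} = -287.0910890 + (-287.0910890 − (-287.8307743))/15 = -287.0417766

-287.04178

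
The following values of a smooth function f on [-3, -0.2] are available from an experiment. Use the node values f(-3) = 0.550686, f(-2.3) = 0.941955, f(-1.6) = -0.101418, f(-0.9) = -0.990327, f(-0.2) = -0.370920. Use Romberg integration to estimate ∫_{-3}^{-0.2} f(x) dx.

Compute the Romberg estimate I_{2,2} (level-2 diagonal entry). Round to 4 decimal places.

-0.0469

I_{0,0} (trapezoid, 1 panel, h=2.8000): 0.251672
I_{1,0} (trapezoid, 2 panels, h=1.4000): -0.016149
I_{2,0} (trapezoid, 4 panels, h=0.7000): -0.041935
I_{1,1} = -0.016149 + (-0.016149 − 0.251672)/3 = -0.105423
I_{2,1} = -0.041935 + (-0.041935 − (-0.016149))/3 = -0.050530
I_{2,2} = -0.050530 + (-0.050530 − (-0.105423))/15 = -0.046870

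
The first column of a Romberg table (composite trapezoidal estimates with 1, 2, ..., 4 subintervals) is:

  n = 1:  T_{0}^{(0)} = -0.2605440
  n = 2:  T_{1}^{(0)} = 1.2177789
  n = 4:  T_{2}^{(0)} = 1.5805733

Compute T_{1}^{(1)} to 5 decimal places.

1.71055

Richardson extrapolation on the trapezoidal column (denominator 4−1=3):
T_{1}^{(1)} = (4·1.2177789 − (-0.2605440)) / 3 = 1.7105532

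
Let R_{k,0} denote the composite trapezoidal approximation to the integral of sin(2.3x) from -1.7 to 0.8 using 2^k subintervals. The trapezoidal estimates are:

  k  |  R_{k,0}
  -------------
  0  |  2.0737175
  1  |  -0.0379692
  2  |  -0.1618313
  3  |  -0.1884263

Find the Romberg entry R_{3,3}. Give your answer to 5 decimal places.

R_{1,1} = -0.0379692 + (-0.0379692 − 2.0737175)/3 = -0.7418648
R_{2,1} = (4·(-0.1618313) − (-0.0379692)) / 3 = -0.2031187
R_{3,1} = -0.1884263 + (-0.1884263 − (-0.1618313))/3 = -0.1972913
R_{2,2} = (16·(-0.2031187) − (-0.7418648)) / 15 = -0.1672023
R_{3,2} = (16·(-0.1972913) − (-0.2031187)) / 15 = -0.1969028
R_{3,3} = (64·(-0.1969028) − (-0.1672023)) / 63 = -0.1973742

-0.19737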